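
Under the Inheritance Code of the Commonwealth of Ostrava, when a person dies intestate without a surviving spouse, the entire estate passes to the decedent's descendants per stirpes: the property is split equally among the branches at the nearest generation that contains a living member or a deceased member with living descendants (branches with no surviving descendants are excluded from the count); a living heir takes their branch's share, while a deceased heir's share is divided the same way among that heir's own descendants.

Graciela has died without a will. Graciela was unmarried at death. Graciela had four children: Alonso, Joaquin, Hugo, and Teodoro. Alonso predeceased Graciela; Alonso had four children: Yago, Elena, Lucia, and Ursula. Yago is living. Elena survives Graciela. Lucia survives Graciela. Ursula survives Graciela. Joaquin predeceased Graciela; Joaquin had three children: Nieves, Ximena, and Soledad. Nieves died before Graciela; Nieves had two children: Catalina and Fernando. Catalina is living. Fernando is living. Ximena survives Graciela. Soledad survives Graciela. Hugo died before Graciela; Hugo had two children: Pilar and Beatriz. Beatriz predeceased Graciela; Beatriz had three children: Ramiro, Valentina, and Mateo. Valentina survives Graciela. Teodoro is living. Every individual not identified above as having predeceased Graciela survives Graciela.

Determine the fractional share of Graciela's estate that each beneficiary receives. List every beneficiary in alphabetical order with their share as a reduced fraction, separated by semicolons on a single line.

There is no surviving spouse, so the entire estate passes to Graciela's descendants per stirpes.
The estate is divided into 4 equal shares of 1/4 among Alonso, Joaquin, Hugo, Teodoro.
Alonso predeceased; the 1/4 allotted to Alonso's branch passes to Alonso's issue by representation.
The 1/4 is divided into 4 equal shares of 1/16 among Yago, Elena, Lucia, Ursula.
Yago is living and takes 1/16.
Elena is living and takes 1/16.
Lucia is living and takes 1/16.
Ursula is living and takes 1/16.
Joaquin predeceased; the 1/4 allotted to Joaquin's branch passes to Joaquin's issue by representation.
The 1/4 is divided into 3 equal shares of 1/12 among Nieves, Ximena, Soledad.
Nieves predeceased; the 1/12 allotted to Nieves's branch passes to Nieves's issue by representation.
The 1/12 is divided into 2 equal shares of 1/24 among Catalina, Fernando.
Catalina is living and takes 1/24.
Fernando is living and takes 1/24.
Ximena is living and takes 1/12.
Soledad is living and takes 1/12.
Hugo predeceased; the 1/4 allotted to Hugo's branch passes to Hugo's issue by representation.
The 1/4 is divided into 2 equal shares of 1/8 among Pilar, Beatriz.
Pilar is living and takes 1/8.
Beatriz predeceased; the 1/8 allotted to Beatriz's branch passes to Beatriz's issue by representation.
The 1/8 is divided into 3 equal shares of 1/24 among Ramiro, Valentina, Mateo.
Ramiro is living and takes 1/24.
Valentina is living and takes 1/24.
Mateo is living and takes 1/24.
Teodoro is living and takes 1/4.

Catalina 1/24; Elena 1/16; Fernando 1/24; Lucia 1/16; Mateo 1/24; Pilar 1/8; Ramiro 1/24; Soledad 1/12; Teodoro 1/4; Ursula 1/16; Valentina 1/24; Ximena 1/12; Yago 1/16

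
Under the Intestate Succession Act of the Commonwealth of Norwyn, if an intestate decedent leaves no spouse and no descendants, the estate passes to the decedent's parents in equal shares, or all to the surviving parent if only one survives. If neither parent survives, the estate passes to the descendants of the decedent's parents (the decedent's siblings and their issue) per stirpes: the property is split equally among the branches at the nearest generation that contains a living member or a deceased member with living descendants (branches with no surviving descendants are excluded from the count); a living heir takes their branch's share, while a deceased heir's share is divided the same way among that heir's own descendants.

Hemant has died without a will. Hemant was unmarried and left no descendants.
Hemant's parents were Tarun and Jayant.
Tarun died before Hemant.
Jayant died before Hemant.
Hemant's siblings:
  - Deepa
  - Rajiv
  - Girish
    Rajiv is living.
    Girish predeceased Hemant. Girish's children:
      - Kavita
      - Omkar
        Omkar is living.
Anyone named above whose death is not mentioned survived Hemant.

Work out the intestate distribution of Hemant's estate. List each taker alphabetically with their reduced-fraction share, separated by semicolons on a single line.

Neither parent survives and there are no descendants, so the estate passes to Hemant's siblings and their issue per stirpes.
The estate is divided into 3 equal shares of 1/3 among Deepa, Rajiv, Girish.
Deepa is living and takes 1/3.
Rajiv is living and takes 1/3.
Girish predeceased; the 1/3 allotted to Girish's branch passes to Girish's issue by representation.
The 1/3 is divided into 2 equal shares of 1/6 among Kavita, Omkar.
Kavita is living and takes 1/6.
Omkar is living and takes 1/6.

Deepa 1/3; Kavita 1/6; Omkar 1/6; Rajiv 1/3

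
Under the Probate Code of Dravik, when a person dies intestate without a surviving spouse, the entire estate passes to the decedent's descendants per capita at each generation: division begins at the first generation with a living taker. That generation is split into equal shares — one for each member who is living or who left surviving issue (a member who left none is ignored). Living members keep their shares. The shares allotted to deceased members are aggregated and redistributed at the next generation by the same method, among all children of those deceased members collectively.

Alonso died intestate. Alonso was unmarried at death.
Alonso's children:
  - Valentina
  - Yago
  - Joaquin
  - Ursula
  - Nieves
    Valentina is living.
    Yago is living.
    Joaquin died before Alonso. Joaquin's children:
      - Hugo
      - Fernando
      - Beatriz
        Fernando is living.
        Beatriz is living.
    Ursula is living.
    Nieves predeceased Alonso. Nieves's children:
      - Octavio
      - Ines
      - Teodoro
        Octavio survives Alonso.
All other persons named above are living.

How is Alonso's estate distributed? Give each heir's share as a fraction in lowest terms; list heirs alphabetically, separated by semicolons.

There is no surviving spouse, so the entire estate passes to Alonso's descendants per capita at each generation.
At generation 1 (Valentina, Yago, Joaquin, Ursula, Nieves) there are 5 shares of (1)/5 = 1/5 each.
Living: Valentina, Yago, and Ursula — each takes 1/5.
Deceased: Joaquin and Nieves. Their combined 2/5 is pooled and carried to generation 2.
At generation 2 (Hugo, Fernando, Beatriz, Octavio, Ines, Teodoro) there are 6 shares of (2/5)/6 = 1/15 each.
Living: Hugo, Fernando, Beatriz, Octavio, Ines, and Teodoro — each takes 1/15.

Beatriz 1/15; Fernando 1/15; Hugo 1/15; Ines 1/15; Octavio 1/15; Teodoro 1/15; Ursula 1/5; Valentina 1/5; Yago 1/5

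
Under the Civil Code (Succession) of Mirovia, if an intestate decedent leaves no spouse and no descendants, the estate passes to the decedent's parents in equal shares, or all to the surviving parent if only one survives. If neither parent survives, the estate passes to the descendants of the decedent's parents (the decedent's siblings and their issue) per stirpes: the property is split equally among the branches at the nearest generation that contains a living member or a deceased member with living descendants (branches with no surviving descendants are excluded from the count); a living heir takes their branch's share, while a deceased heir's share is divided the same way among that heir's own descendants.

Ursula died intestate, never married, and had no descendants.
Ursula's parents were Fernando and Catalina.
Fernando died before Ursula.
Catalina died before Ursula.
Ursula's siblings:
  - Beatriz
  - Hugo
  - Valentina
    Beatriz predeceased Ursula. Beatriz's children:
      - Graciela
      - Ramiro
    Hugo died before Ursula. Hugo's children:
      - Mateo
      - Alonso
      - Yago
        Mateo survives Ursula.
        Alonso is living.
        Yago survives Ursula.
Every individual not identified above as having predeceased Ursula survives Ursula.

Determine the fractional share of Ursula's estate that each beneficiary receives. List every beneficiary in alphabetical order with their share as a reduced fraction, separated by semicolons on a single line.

Alonso 1/9; Graciela 1/6; Mateo 1/9; Ramiro 1/6; Valentina 1/3; Yago 1/9

Neither parent survives and there are no descendants, so the estate passes to Ursula's siblings and their issue per stirpes.
The estate is divided into 3 equal shares of 1/3 among Beatriz, Hugo, Valentina.
Beatriz predeceased; the 1/3 allotted to Beatriz's branch passes to Beatriz's issue by representation.
The 1/3 is divided into 2 equal shares of 1/6 among Graciela, Ramiro.
Graciela is living and takes 1/6.
Ramiro is living and takes 1/6.
Hugo predeceased; the 1/3 allotted to Hugo's branch passes to Hugo's issue by representation.
The 1/3 is divided into 3 equal shares of 1/9 among Mateo, Alonso, Yago.
Mateo is living and takes 1/9.
Alonso is living and takes 1/9.
Yago is living and takes 1/9.
Valentina is living and takes 1/3.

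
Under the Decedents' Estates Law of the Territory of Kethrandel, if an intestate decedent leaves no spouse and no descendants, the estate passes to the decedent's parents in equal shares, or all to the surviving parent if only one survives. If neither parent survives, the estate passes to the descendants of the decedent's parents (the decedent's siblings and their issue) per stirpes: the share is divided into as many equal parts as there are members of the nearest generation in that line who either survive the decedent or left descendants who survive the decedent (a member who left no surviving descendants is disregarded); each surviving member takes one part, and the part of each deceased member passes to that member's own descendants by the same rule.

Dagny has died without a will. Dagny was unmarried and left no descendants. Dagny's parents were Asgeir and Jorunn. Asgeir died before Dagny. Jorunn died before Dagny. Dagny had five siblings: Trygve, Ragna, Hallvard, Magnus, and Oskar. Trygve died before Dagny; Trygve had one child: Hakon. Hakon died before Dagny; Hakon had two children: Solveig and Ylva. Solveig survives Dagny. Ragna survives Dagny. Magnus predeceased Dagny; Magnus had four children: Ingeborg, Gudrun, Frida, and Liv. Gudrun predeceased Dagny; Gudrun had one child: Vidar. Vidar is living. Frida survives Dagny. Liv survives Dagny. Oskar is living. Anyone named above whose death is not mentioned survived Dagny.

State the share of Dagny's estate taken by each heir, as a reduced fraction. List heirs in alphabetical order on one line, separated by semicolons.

Frida 1/20; Hallvard 1/5; Ingeborg 1/20; Liv 1/20; Oskar 1/5; Ragna 1/5; Solveig 1/10; Vidar 1/20; Ylva 1/10

Neither parent survives and there are no descendants, so the estate passes to Dagny's siblings and their issue per stirpes.
The estate is divided into 5 equal shares of 1/5 among Trygve, Ragna, Hallvard, Magnus, Oskar.
Trygve predeceased; the 1/5 allotted to Trygve's branch passes to Trygve's issue by representation.
Hakon's line is the sole branch at this level, so the full 1/5 passes to Hakon's issue by representation.
The 1/5 is divided into 2 equal shares of 1/10 among Solveig, Ylva.
Solveig is living and takes 1/10.
Ylva is living and takes 1/10.
Ragna is living and takes 1/5.
Hallvard is living and takes 1/5.
Magnus predeceased; the 1/5 allotted to Magnus's branch passes to Magnus's issue by representation.
The 1/5 is divided into 4 equal shares of 1/20 among Ingeborg, Gudrun, Frida, Liv.
Ingeborg is living and takes 1/20.
Gudrun predeceased; the 1/20 allotted to Gudrun's branch passes to Gudrun's issue by representation.
Vidar is the sole taker at this level and receives the full 1/20.
Frida is living and takes 1/20.
Liv is living and takes 1/20.
Oskar is living and takes 1/5.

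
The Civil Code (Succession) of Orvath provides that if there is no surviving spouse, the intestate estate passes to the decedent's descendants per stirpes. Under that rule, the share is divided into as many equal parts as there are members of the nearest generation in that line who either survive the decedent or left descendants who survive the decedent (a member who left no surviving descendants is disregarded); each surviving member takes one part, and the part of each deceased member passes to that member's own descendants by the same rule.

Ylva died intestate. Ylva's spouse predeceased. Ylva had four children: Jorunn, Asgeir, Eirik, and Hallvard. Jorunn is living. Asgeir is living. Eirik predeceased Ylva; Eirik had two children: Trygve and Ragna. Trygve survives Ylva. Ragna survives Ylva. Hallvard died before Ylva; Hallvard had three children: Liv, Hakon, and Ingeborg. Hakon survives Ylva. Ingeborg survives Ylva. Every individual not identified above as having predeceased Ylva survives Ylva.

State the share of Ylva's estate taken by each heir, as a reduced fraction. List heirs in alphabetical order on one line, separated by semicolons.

Asgeir 1/4; Hakon 1/12; Ingeborg 1/12; Jorunn 1/4; Liv 1/12; Ragna 1/8; Trygve 1/8

There is no surviving spouse, so the entire estate passes to Ylva's descendants per stirpes.
The estate is divided into 4 equal shares of 1/4 among Jorunn, Asgeir, Eirik, Hallvard.
Jorunn is living and takes 1/4.
Asgeir is living and takes 1/4.
Eirik predeceased; the 1/4 allotted to Eirik's branch passes to Eirik's issue by representation.
The 1/4 is divided into 2 equal shares of 1/8 among Trygve, Ragna.
Trygve is living and takes 1/8.
Ragna is living and takes 1/8.
Hallvard predeceased; the 1/4 allotted to Hallvard's branch passes to Hallvard's issue by representation.
The 1/4 is divided into 3 equal shares of 1/12 among Liv, Hakon, Ingeborg.
Liv is living and takes 1/12.
Hakon is living and takes 1/12.
Ingeborg is living and takes 1/12.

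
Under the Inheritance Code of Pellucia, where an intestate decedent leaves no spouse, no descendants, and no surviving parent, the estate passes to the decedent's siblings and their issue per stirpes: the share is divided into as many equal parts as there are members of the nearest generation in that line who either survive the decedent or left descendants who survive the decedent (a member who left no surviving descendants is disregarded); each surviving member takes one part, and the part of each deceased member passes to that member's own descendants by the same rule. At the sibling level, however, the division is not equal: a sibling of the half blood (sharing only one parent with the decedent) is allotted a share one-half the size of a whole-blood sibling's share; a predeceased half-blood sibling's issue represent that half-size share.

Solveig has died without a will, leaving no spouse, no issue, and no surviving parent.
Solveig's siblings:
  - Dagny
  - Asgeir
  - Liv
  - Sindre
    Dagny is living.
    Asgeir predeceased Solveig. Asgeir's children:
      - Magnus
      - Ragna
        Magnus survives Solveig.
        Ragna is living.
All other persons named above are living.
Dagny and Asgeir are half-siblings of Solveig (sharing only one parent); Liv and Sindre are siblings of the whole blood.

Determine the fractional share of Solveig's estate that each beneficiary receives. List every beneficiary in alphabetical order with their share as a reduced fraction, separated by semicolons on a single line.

No spouse, descendants, or parent survives, so the estate passes to Solveig's siblings per stirpes.
Half-blood siblings count for one-half the weight of whole-blood siblings at the initial division.
Dividing 1 in proportion to weights (total weight 3): Dagny (weight 1/2) → 1/6; Asgeir (weight 1/2) → 1/6; Liv (weight 1) → 1/3; Sindre (weight 1) → 1/3.
Dagny is living and takes 1/6.
Asgeir predeceased; the 1/6 allotted to Asgeir's branch passes to Asgeir's issue by representation.
The 1/6 is divided into 2 equal shares of 1/12 among Magnus, Ragna.
Magnus is living and takes 1/12.
Ragna is living and takes 1/12.
Liv is living and takes 1/3.
Sindre is living and takes 1/3.

Dagny 1/6; Liv 1/3; Magnus 1/12; Ragna 1/12; Sindre 1/3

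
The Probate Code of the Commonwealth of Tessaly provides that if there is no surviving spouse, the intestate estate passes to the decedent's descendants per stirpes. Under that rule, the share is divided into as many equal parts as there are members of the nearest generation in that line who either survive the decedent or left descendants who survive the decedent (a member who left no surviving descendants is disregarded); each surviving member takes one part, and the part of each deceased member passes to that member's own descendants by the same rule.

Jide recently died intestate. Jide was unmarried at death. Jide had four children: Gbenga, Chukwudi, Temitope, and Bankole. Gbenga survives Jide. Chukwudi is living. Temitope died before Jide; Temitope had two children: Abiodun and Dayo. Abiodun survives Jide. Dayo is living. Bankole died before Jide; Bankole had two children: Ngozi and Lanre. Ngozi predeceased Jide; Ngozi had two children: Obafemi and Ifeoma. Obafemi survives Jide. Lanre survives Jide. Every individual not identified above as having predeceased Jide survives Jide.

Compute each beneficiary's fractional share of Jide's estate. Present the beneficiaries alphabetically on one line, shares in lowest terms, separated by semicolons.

There is no surviving spouse, so the entire estate passes to Jide's descendants per stirpes.
The estate is divided into 4 equal shares of 1/4 among Gbenga, Chukwudi, Temitope, Bankole.
Gbenga is living and takes 1/4.
Chukwudi is living and takes 1/4.
Temitope predeceased; the 1/4 allotted to Temitope's branch passes to Temitope's issue by representation.
The 1/4 is divided into 2 equal shares of 1/8 among Abiodun, Dayo.
Abiodun is living and takes 1/8.
Dayo is living and takes 1/8.
Bankole predeceased; the 1/4 allotted to Bankole's branch passes to Bankole's issue by representation.
The 1/4 is divided into 2 equal shares of 1/8 among Ngozi, Lanre.
Ngozi predeceased; the 1/8 allotted to Ngozi's branch passes to Ngozi's issue by representation.
The 1/8 is divided into 2 equal shares of 1/16 among Obafemi, Ifeoma.
Obafemi is living and takes 1/16.
Ifeoma is living and takes 1/16.
Lanre is living and takes 1/8.

Abiodun 1/8; Chukwudi 1/4; Dayo 1/8; Gbenga 1/4; Ifeoma 1/16; Lanre 1/8; Obafemi 1/16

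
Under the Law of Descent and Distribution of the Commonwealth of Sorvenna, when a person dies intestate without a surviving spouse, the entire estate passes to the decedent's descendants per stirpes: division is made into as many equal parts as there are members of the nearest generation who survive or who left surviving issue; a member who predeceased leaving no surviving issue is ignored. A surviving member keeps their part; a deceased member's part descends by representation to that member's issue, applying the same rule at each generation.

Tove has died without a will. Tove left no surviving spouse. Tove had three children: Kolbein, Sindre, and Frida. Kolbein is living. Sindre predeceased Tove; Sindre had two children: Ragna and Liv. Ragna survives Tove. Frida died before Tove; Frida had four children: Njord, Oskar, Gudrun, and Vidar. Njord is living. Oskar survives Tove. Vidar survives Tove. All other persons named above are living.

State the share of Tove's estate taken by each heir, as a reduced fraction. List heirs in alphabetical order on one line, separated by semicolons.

There is no surviving spouse, so the entire estate passes to Tove's descendants per stirpes.
The estate is divided into 3 equal shares of 1/3 among Kolbein, Sindre, Frida.
Kolbein is living and takes 1/3.
Sindre predeceased; the 1/3 allotted to Sindre's branch passes to Sindre's issue by representation.
The 1/3 is divided into 2 equal shares of 1/6 among Ragna, Liv.
Ragna is living and takes 1/6.
Liv is living and takes 1/6.
Frida predeceased; the 1/3 allotted to Frida's branch passes to Frida's issue by representation.
The 1/3 is divided into 4 equal shares of 1/12 among Njord, Oskar, Gudrun, Vidar.
Njord is living and takes 1/12.
Oskar is living and takes 1/12.
Gudrun is living and takes 1/12.
Vidar is living and takes 1/12.

Gudrun 1/12; Kolbein 1/3; Liv 1/6; Njord 1/12; Oskar 1/12; Ragna 1/6; Vidar 1/12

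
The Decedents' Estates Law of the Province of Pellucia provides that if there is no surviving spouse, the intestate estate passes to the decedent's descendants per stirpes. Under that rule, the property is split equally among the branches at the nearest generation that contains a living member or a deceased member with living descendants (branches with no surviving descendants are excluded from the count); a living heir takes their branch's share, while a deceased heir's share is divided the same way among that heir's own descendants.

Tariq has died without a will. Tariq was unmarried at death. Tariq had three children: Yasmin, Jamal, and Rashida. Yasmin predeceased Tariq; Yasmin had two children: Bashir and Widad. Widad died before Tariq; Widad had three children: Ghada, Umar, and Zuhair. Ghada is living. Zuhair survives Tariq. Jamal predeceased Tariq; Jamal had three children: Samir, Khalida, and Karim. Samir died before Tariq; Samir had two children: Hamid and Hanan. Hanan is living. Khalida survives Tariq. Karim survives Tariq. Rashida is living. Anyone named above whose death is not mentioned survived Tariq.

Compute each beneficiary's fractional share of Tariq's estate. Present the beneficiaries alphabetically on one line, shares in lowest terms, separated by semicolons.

There is no surviving spouse, so the entire estate passes to Tariq's descendants per stirpes.
The estate is divided into 3 equal shares of 1/3 among Yasmin, Jamal, Rashida.
Yasmin predeceased; the 1/3 allotted to Yasmin's branch passes to Yasmin's issue by representation.
The 1/3 is divided into 2 equal shares of 1/6 among Bashir, Widad.
Bashir is living and takes 1/6.
Widad predeceased; the 1/6 allotted to Widad's branch passes to Widad's issue by representation.
The 1/6 is divided into 3 equal shares of 1/18 among Ghada, Umar, Zuhair.
Ghada is living and takes 1/18.
Umar is living and takes 1/18.
Zuhair is living and takes 1/18.
Jamal predeceased; the 1/3 allotted to Jamal's branch passes to Jamal's issue by representation.
The 1/3 is divided into 3 equal shares of 1/9 among Samir, Khalida, Karim.
Samir predeceased; the 1/9 allotted to Samir's branch passes to Samir's issue by representation.
The 1/9 is divided into 2 equal shares of 1/18 among Hamid, Hanan.
Hamid is living and takes 1/18.
Hanan is living and takes 1/18.
Khalida is living and takes 1/9.
Karim is living and takes 1/9.
Rashida is living and takes 1/3.

Bashir 1/6; Ghada 1/18; Hamid 1/18; Hanan 1/18; Karim 1/9; Khalida 1/9; Rashida 1/3; Umar 1/18; Zuhair 1/18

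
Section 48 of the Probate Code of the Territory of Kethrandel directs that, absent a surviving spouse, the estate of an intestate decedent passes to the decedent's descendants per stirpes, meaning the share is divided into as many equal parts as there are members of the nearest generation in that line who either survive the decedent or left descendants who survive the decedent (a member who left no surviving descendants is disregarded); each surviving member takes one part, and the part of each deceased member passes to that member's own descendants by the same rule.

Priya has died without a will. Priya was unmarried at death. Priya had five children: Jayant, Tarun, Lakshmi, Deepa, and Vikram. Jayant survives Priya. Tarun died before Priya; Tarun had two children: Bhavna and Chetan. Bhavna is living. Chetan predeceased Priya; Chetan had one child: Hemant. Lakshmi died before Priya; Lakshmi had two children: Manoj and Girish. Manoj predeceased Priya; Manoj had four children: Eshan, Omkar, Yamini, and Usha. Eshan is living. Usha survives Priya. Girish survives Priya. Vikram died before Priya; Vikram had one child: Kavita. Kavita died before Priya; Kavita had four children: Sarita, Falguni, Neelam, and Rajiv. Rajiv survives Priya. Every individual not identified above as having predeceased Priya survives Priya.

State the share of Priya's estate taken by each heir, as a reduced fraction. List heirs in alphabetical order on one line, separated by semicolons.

There is no surviving spouse, so the entire estate passes to Priya's descendants per stirpes.
The estate is divided into 5 equal shares of 1/5 among Jayant, Tarun, Lakshmi, Deepa, Vikram.
Jayant is living and takes 1/5.
Tarun predeceased; the 1/5 allotted to Tarun's branch passes to Tarun's issue by representation.
The 1/5 is divided into 2 equal shares of 1/10 among Bhavna, Chetan.
Bhavna is living and takes 1/10.
Chetan predeceased; the 1/10 allotted to Chetan's branch passes to Chetan's issue by representation.
Hemant is the sole taker at this level and receives the full 1/10.
Lakshmi predeceased; the 1/5 allotted to Lakshmi's branch passes to Lakshmi's issue by representation.
The 1/5 is divided into 2 equal shares of 1/10 among Manoj, Girish.
Manoj predeceased; the 1/10 allotted to Manoj's branch passes to Manoj's issue by representation.
The 1/10 is divided into 4 equal shares of 1/40 among Eshan, Omkar, Yamini, Usha.
Eshan is living and takes 1/40.
Omkar is living and takes 1/40.
Yamini is living and takes 1/40.
Usha is living and takes 1/40.
Girish is living and takes 1/10.
Deepa is living and takes 1/5.
Vikram predeceased; the 1/5 allotted to Vikram's branch passes to Vikram's issue by representation.
Kavita's line is the sole branch at this level, so the full 1/5 passes to Kavita's issue by representation.
The 1/5 is divided into 4 equal shares of 1/20 among Sarita, Falguni, Neelam, Rajiv.
Sarita is living and takes 1/20.
Falguni is living and takes 1/20.
Neelam is living and takes 1/20.
Rajiv is living and takes 1/20.

Bhavna 1/10; Deepa 1/5; Eshan 1/40; Falguni 1/20; Girish 1/10; Hemant 1/10; Jayant 1/5; Neelam 1/20; Omkar 1/40; Rajiv 1/20; Sarita 1/20; Usha 1/40; Yamini 1/40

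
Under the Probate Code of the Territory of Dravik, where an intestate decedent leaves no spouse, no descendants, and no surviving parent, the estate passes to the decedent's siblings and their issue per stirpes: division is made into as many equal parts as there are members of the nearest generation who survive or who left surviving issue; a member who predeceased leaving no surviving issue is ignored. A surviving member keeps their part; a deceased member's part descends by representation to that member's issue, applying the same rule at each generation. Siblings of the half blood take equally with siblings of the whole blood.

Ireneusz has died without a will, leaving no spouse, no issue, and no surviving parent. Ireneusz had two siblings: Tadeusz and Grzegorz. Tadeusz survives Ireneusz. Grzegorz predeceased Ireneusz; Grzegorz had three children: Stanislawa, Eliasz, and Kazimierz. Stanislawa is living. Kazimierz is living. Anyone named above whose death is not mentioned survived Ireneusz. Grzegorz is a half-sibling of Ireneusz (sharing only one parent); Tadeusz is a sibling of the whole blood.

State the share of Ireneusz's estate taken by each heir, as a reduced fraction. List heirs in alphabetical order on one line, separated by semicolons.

Eliasz 1/6; Kazimierz 1/6; Stanislawa 1/6; Tadeusz 1/2

No spouse, descendants, or parent survives, so the estate passes to Ireneusz's siblings per stirpes.
Half-blood and whole-blood siblings take equally under the stated rule.
The estate is divided into 2 equal shares of 1/2 among Tadeusz, Grzegorz.
Tadeusz is living and takes 1/2.
Grzegorz predeceased; the 1/2 allotted to Grzegorz's branch passes to Grzegorz's issue by representation.
The 1/2 is divided into 3 equal shares of 1/6 among Stanislawa, Eliasz, Kazimierz.
Stanislawa is living and takes 1/6.
Eliasz is living and takes 1/6.
Kazimierz is living and takes 1/6.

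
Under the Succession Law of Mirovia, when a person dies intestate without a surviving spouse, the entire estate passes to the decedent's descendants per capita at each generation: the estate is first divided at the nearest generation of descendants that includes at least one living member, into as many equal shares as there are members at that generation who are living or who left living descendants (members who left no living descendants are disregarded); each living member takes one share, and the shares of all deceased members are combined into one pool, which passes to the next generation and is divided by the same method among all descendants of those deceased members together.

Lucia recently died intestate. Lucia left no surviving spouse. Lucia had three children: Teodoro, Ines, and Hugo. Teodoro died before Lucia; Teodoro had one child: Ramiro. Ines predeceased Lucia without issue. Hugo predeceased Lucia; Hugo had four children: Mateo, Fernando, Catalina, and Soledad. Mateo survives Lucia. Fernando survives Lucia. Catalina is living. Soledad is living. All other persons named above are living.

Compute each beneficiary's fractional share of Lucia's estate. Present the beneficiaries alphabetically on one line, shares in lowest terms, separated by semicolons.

There is no surviving spouse, so the entire estate passes to Lucia's descendants per capita at each generation.
No one at generation 1 (Teodoro, Hugo) is living; moving to the next generation.
At generation 2 (Ramiro, Mateo, Fernando, Catalina, Soledad) there are 5 shares of (1)/5 = 1/5 each.
Living: Ramiro, Mateo, Fernando, Catalina, and Soledad — each takes 1/5.

Catalina 1/5; Fernando 1/5; Mateo 1/5; Ramiro 1/5; Soledad 1/5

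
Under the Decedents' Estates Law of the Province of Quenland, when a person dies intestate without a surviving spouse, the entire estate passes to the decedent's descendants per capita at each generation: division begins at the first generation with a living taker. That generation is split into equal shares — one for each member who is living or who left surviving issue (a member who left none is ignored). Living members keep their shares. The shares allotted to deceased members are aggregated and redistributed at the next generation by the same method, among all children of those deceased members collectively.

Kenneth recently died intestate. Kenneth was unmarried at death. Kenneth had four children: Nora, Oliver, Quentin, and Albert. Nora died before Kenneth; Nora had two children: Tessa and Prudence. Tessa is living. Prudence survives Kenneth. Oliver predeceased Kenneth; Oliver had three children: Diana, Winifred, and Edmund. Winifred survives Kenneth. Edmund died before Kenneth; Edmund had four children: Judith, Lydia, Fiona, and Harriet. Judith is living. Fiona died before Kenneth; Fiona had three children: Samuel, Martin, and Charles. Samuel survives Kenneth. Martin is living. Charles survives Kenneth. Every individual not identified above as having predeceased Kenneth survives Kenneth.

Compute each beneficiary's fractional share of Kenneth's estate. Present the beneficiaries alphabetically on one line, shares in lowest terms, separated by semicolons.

There is no surviving spouse, so the entire estate passes to Kenneth's descendants per capita at each generation.
At generation 1 (Nora, Oliver, Quentin, Albert) there are 4 shares of (1)/4 = 1/4 each.
Living: Quentin and Albert — each takes 1/4.
Deceased: Nora and Oliver. Their combined 1/2 is pooled and carried to generation 2.
At generation 2 (Tessa, Prudence, Diana, Winifred, Edmund) there are 5 shares of (1/2)/5 = 1/10 each.
Living: Tessa, Prudence, Diana, and Winifred — each takes 1/10.
Deceased: Edmund. That 1/10 share is carried to generation 3.
At generation 3 (Judith, Lydia, Fiona, Harriet) there are 4 shares of (1/10)/4 = 1/40 each.
Living: Judith, Lydia, and Harriet — each takes 1/40.
Deceased: Fiona. That 1/40 share is carried to generation 4.
At generation 4 (Samuel, Martin, Charles) there are 3 shares of (1/40)/3 = 1/120 each.
Living: Samuel, Martin, and Charles — each takes 1/120.

Albert 1/4; Charles 1/120; Diana 1/10; Harriet 1/40; Judith 1/40; Lydia 1/40; Martin 1/120; Prudence 1/10; Quentin 1/4; Samuel 1/120; Tessa 1/10; Winifred 1/10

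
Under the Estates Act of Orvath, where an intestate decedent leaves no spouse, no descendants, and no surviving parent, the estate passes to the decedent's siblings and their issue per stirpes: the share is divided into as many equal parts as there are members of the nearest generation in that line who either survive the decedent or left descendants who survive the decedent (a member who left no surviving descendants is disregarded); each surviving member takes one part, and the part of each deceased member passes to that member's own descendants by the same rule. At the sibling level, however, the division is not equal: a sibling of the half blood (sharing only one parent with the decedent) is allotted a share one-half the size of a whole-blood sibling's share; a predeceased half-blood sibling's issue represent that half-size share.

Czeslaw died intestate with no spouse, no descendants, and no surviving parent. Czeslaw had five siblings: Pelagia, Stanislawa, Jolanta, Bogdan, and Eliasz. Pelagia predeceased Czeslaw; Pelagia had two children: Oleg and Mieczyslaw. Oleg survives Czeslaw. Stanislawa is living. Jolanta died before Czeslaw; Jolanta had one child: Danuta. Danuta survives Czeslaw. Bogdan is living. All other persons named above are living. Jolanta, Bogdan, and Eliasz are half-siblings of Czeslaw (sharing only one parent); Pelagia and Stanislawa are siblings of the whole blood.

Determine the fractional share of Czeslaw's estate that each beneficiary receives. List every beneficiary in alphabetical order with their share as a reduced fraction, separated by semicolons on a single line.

No spouse, descendants, or parent survives, so the estate passes to Czeslaw's siblings per stirpes.
Half-blood siblings count for one-half the weight of whole-blood siblings at the initial division.
Dividing 1 in proportion to weights (total weight 7/2): Pelagia (weight 1) → 2/7; Stanislawa (weight 1) → 2/7; Jolanta (weight 1/2) → 1/7; Bogdan (weight 1/2) → 1/7; Eliasz (weight 1/2) → 1/7.
Pelagia predeceased; the 2/7 allotted to Pelagia's branch passes to Pelagia's issue by representation.
The 2/7 is divided into 2 equal shares of 1/7 among Oleg, Mieczyslaw.
Oleg is living and takes 1/7.
Mieczyslaw is living and takes 1/7.
Stanislawa is living and takes 2/7.
Jolanta predeceased; the 1/7 allotted to Jolanta's branch passes to Jolanta's issue by representation.
Danuta is the sole taker at this level and receives the full 1/7.
Bogdan is living and takes 1/7.
Eliasz is living and takes 1/7.

Bogdan 1/7; Danuta 1/7; Eliasz 1/7; Mieczyslaw 1/7; Oleg 1/7; Stanislawa 2/7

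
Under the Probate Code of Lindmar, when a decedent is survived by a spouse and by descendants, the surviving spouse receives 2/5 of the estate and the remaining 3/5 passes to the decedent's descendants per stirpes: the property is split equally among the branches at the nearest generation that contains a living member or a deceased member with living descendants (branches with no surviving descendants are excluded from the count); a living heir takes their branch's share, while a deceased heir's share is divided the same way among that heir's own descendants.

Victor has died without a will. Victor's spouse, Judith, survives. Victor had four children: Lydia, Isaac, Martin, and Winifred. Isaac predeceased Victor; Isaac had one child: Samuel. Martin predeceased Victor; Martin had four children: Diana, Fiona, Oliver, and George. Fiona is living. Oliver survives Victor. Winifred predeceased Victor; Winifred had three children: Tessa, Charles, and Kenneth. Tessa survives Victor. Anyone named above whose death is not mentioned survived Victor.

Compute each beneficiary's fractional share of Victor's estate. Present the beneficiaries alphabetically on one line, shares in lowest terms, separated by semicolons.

Judith, as surviving spouse, takes 2/5.
The remaining 3/5 passes to Victor's descendants per stirpes.
The 3/5 is divided into 4 equal shares of 3/20 among Lydia, Isaac, Martin, Winifred.
Lydia is living and takes 3/20.
Isaac predeceased; the 3/20 allotted to Isaac's branch passes to Isaac's issue by representation.
Samuel is the sole taker at this level and receives the full 3/20.
Martin predeceased; the 3/20 allotted to Martin's branch passes to Martin's issue by representation.
The 3/20 is divided into 4 equal shares of 3/80 among Diana, Fiona, Oliver, George.
Diana is living and takes 3/80.
Fiona is living and takes 3/80.
Oliver is living and takes 3/80.
George is living and takes 3/80.
Winifred predeceased; the 3/20 allotted to Winifred's branch passes to Winifred's issue by representation.
The 3/20 is divided into 3 equal shares of 1/20 among Tessa, Charles, Kenneth.
Tessa is living and takes 1/20.
Charles is living and takes 1/20.
Kenneth is living and takes 1/20.

Charles 1/20; Diana 3/80; Fiona 3/80; George 3/80; Judith 2/5; Kenneth 1/20; Lydia 3/20; Oliver 3/80; Samuel 3/20; Tessa 1/20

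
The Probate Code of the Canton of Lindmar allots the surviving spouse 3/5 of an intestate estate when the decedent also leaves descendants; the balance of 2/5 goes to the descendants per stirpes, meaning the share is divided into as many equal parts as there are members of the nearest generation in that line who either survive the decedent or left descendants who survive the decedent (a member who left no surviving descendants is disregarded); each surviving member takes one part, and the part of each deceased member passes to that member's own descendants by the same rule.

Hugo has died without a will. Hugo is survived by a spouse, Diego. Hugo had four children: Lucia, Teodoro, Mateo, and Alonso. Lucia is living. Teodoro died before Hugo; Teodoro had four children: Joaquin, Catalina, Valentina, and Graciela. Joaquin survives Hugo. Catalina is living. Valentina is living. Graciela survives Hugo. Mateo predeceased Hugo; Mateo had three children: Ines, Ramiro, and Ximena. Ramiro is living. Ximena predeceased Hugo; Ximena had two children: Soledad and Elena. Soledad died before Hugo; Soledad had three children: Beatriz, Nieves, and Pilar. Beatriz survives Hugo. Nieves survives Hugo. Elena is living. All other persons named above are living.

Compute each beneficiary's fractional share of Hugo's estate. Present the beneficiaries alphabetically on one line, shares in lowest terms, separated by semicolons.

Alonso 1/10; Beatriz 1/180; Catalina 1/40; Diego 3/5; Elena 1/60; Graciela 1/40; Ines 1/30; Joaquin 1/40; Lucia 1/10; Nieves 1/180; Pilar 1/180; Ramiro 1/30; Valentina 1/40

Diego, as surviving spouse, takes 3/5.
The remaining 2/5 passes to Hugo's descendants per stirpes.
The 2/5 is divided into 4 equal shares of 1/10 among Lucia, Teodoro, Mateo, Alonso.
Lucia is living and takes 1/10.
Teodoro predeceased; the 1/10 allotted to Teodoro's branch passes to Teodoro's issue by representation.
The 1/10 is divided into 4 equal shares of 1/40 among Joaquin, Catalina, Valentina, Graciela.
Joaquin is living and takes 1/40.
Catalina is living and takes 1/40.
Valentina is living and takes 1/40.
Graciela is living and takes 1/40.
Mateo predeceased; the 1/10 allotted to Mateo's branch passes to Mateo's issue by representation.
The 1/10 is divided into 3 equal shares of 1/30 among Ines, Ramiro, Ximena.
Ines is living and takes 1/30.
Ramiro is living and takes 1/30.
Ximena predeceased; the 1/30 allotted to Ximena's branch passes to Ximena's issue by representation.
The 1/30 is divided into 2 equal shares of 1/60 among Soledad, Elena.
Soledad predeceased; the 1/60 allotted to Soledad's branch passes to Soledad's issue by representation.
The 1/60 is divided into 3 equal shares of 1/180 among Beatriz, Nieves, Pilar.
Beatriz is living and takes 1/180.
Nieves is living and takes 1/180.
Pilar is living and takes 1/180.
Elena is living and takes 1/60.
Alonso is living and takes 1/10.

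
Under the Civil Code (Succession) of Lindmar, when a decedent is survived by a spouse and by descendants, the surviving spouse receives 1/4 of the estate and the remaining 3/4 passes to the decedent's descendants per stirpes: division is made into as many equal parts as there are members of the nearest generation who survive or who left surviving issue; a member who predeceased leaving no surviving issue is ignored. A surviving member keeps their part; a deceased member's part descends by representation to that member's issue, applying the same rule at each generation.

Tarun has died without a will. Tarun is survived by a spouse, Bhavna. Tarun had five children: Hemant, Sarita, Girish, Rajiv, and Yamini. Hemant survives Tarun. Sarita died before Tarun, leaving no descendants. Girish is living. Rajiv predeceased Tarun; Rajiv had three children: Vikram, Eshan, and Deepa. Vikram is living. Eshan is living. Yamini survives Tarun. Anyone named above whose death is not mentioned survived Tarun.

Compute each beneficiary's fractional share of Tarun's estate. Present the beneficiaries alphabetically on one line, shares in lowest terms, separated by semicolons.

Bhavna, as surviving spouse, takes 1/4.
The remaining 3/4 passes to Tarun's descendants per stirpes.
Sarita left no surviving issue, so that branch lapses and is disregarded.
The 3/4 is divided into 4 equal shares of 3/16 among Hemant, Girish, Rajiv, Yamini.
Hemant is living and takes 3/16.
Girish is living and takes 3/16.
Rajiv predeceased; the 3/16 allotted to Rajiv's branch passes to Rajiv's issue by representation.
The 3/16 is divided into 3 equal shares of 1/16 among Vikram, Eshan, Deepa.
Vikram is living and takes 1/16.
Eshan is living and takes 1/16.
Deepa is living and takes 1/16.
Yamini is living and takes 3/16.

Bhavna 1/4; Deepa 1/16; Eshan 1/16; Girish 3/16; Hemant 3/16; Vikram 1/16; Yamini 3/16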